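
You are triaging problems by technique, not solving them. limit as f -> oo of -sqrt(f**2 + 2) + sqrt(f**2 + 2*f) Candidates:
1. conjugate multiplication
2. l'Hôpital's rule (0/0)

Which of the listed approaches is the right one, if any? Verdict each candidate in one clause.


Method: conjugate multiplication — both pieces blow up but their difference is finite; the conjugate trick rationalizes sqrt(f**2 + 2*f) - sqrt(f**2 + 2).
- conjugate multiplication: a fit — the right tool for this form.
- l'Hôpital's rule (0/0): substitution produces ∞ − ∞ rather than a vanishing quotient; the rule needs a 0/0 ratio to act on.


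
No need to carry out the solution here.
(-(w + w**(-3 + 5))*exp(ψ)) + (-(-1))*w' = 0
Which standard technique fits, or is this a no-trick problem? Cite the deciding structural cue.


Verdict: separation of variables — solved for the derivative, the right side splits multiplicatively into a function of each variable alone — divide and integrate each side. Rearranged, this also fits the Bernoulli template directly; separation reads the product structure as given.


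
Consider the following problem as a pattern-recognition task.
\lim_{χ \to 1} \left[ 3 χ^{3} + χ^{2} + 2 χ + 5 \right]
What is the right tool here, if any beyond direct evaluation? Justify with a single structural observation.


Verdict: no special technique — the expression is continuous at 1 — substitute and evaluate; no indeterminate form appears.


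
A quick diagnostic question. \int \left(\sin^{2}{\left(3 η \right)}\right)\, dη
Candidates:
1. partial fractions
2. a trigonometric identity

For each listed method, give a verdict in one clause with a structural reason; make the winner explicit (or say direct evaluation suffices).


Best approach: a trigonometric identity — \sin^{2}{\left(3 η \right)} calls for power reduction: rewrite via double angles before any antiderivative is attempted.
- partial fractions: the expression is not a ratio of polynomials that decomposes further.
- a trigonometric identity: applicable, and directly so.


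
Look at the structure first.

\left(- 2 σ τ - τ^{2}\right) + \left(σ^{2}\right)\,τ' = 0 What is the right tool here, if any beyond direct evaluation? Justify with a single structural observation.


Technique: the homogeneous substitution — scaling σ and τ together leaves the slope fixed — it depends only on τ/σ, so substitute the ratio. A Bernoulli rewrite works here as the equation stands — the homogeneous substitution is the more immediate reading.


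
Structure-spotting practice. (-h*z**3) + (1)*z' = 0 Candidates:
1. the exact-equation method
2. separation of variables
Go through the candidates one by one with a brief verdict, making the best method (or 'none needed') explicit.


Verdict: separation of variables — separating collects all z-dependence with the derivative and leaves all h-dependence opposite: variables separate.
- the exact-equation method — the cross partial derivatives disagree, so no single potential exists.
- separation of variables: yes, a natural case for it.


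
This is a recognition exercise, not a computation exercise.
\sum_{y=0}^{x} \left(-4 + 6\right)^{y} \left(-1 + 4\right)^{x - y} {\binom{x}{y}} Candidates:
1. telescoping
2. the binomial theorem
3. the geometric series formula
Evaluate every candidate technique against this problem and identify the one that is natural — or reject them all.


Technique: the binomial theorem — terms weighting {\binom{x}{y}} against matched powers of (-4 + 6) and (-1 + 4) reassemble into ((-4 + 6) + (-1 + 4))^x by the binomial theorem.
- telescoping — as presented, consecutive terms share no shifted copy to cancel against — no rewrite is on display to change that.
- the binomial theorem: applicable, and directly so.
- the geometric series formula — the term-to-term ratio drifts with the index — the one thing the geometric formula cannot absorb.


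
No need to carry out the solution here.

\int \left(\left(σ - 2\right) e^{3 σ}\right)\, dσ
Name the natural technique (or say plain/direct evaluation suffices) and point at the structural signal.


Verdict: integration by parts — a polynomial factor σ - 2 multiplies e^{3 σ}; differentiating σ - 2 lowers its degree while e^{3 σ} integrates cleanly, so parts wins.


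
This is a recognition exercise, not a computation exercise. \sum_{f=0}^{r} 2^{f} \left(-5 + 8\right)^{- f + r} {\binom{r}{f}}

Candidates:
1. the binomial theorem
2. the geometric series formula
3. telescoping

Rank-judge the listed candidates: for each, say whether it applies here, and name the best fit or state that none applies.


Technique: the binomial theorem — the summand is term f of a binomial expansion in 2 and (-5 + 8); the whole sum is a single power.
- the binomial theorem — applicable, and directly so.
- the geometric series formula — the term-to-term ratio changes with the index, so the geometric formula cannot close it.
- telescoping — writing out consecutive terms as given produces no pairwise cancellation.


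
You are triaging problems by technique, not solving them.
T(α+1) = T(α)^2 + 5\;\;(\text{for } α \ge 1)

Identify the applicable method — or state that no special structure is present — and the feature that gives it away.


Verdict: no special technique — the recurrence is nonlinear in the sequence terms; no linear-recurrence method fits it as written — one iterates or studies it directly.


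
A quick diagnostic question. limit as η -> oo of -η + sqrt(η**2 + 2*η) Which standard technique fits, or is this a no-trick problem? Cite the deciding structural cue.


Diagnosis: conjugate multiplication — this difference gives up after one conjugate multiplication — the radical structure cancels against its conjugate.


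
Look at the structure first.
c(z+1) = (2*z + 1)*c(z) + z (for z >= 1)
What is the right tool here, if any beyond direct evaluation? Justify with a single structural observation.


Technique: a summation factor — with the index-dependent coefficient 2*z + 1, dividing by the cumulative product turns the left side into a pure difference.


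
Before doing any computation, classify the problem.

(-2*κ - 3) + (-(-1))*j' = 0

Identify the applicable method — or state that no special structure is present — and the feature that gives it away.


Method: no special technique — the slope is a pure function of κ; integrate both sides and be done.


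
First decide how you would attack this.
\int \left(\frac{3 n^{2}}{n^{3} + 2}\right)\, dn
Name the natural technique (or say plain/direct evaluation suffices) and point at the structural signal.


Diagnosis: u-substitution — a chain-rule shadow: 3 n^{2} alongside a function of n^{3} + 2 means u = n^{3} + 2 unwinds the composition in one step.


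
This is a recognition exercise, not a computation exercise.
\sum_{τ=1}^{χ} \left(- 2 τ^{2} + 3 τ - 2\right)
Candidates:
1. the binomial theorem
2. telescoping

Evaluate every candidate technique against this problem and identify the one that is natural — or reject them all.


Verdict: no special technique — the summand is a plain polynomial in τ (expanding first if it arrives factored); standard power-sum formulas evaluate it term by term.
- the binomial theorem — no binomial coefficients pair with matched powers.
- telescoping — in the displayed form, no term reappears at a neighboring index to cancel against.


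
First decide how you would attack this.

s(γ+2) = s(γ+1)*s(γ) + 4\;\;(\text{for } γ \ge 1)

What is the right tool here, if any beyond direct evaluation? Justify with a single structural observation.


Diagnosis: no special technique — each new value is a nonlinear function of earlier ones — scaling arguments and superposition both fail.


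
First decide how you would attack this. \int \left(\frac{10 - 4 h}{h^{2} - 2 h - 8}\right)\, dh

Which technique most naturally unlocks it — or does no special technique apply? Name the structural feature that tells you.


Verdict: partial fractions — the bottom, h^{2} - 2 h - 8, comes apart into simple factors, and a proper rational function over split factors decomposes.


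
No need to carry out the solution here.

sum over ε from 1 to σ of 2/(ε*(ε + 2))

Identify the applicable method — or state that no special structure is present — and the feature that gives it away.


Diagnosis: telescoping — 2/(ε*(ε + 2)) is a collapsed telescope: expand it into simple fractions to see the cancellation.


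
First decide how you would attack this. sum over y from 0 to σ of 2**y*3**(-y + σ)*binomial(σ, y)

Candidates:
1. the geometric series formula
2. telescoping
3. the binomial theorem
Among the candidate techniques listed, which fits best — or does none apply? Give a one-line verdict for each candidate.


Best approach: the binomial theorem — binomial(σ, y) weighting matched powers of 2 and 3 is the expanded form of (2 + 3)^σ — fold it back up.
- the geometric series formula — the ratio of consecutive terms depends on the index.
- telescoping — neither a shifted-difference shape nor integer-spaced poles are present.
- the binomial theorem: yes, a natural case for it.


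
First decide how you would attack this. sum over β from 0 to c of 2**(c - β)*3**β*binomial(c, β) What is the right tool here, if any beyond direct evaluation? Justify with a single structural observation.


Diagnosis: the binomial theorem — the summand is term β of a binomial expansion in 3 and 2; the whole sum is a single power.


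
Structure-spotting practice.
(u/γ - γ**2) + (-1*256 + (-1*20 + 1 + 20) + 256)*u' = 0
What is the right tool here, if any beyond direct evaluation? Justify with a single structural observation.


Verdict: a linear integrating factor — the unknown enters only to the first power against a nonzero forcing term — the integrating-factor template applies directly.


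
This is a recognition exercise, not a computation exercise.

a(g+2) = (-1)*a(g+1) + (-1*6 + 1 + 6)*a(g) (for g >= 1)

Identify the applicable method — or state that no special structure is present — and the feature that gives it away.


Method: the characteristic-root method — shift-invariance with fixed coefficients calls for exponential trials; the characteristic polynomial finds every r^g.


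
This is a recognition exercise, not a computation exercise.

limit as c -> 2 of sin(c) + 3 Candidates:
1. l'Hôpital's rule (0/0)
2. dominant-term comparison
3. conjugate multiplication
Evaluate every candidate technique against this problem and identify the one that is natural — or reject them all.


Technique: no special technique — the expression is continuous at 2 — substitute and evaluate; no indeterminate form appears.
- l'Hôpital's rule (0/0): evaluation at the point is determinate, so the rule has nothing to repair.
- dominant-term comparison: no dominant-degree comparison decides it.
- conjugate multiplication — multiplying by a conjugate would not remove any indeterminacy here.


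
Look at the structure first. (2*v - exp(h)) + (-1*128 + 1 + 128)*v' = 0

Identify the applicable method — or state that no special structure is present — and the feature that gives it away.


Verdict: a linear integrating factor — v appears only to the first power with coefficient 2 — the classic integrating-factor setup.


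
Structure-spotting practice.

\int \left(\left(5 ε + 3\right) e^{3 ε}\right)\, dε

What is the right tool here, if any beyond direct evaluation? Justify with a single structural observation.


Method: integration by parts — 5 ε + 3 dies after finitely many derivatives while e^{3 ε} cycles under integration — the tabular/parts setup.


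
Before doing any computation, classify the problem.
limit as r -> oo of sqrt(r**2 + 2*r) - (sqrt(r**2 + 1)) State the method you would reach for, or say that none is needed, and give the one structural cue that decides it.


Verdict: conjugate multiplication — an infinity-minus-infinity difference with a surviving radical — multiply by the conjugate to cancel the divergence.


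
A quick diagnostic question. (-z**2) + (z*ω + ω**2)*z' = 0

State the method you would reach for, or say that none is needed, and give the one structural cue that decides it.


Technique: the homogeneous substitution — scaling ω and z together leaves the slope fixed — it depends only on z/ω, so substitute the ratio. Suitably rearranged — at times with the variables' roles exchanged — this doubles as a Bernoulli equation; the homogeneous reading needs no such setup.


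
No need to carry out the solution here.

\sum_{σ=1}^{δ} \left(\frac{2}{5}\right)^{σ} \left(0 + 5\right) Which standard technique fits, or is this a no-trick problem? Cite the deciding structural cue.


Best approach: the geometric series formula — each summand is the previous one scaled by \frac{2}{5}; that constant multiplier is itself the geometric structure.


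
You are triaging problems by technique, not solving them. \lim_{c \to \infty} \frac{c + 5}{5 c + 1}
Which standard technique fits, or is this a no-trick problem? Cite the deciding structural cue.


Best approach: dominant-term comparison — growth-rate triage: the leading powers of c decide the limit, everything else is noise. Viewed as a single quotient this is an ∞/∞ form — an at-infinity application of l'Hôpital's rule would also resolve it; comparing leading growth reads the answer without differentiating.


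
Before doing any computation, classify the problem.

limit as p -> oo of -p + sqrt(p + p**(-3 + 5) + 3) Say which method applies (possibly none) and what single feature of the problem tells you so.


Diagnosis: conjugate multiplication — neither sqrt(p + p**(-3 + 5) + 3) nor p converges alone, so rewrite their difference as a conjugate-rationalized quotient first.


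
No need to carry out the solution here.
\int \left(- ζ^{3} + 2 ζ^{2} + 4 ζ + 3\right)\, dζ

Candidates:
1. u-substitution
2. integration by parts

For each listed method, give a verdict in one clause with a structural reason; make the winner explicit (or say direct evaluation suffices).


Verdict: no special technique — a term-by-term power-rule job in ζ; no substitution or rearrangement earns its keep here.
- u-substitution — no substitution does more than relabel what direct integration already handles.
- integration by parts — parts would only shuffle a directly integrable integrand.


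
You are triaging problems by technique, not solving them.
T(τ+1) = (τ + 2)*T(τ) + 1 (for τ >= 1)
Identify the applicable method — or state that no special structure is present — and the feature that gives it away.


Best approach: a summation factor — first-order, linear, moving coefficient τ + 2: the discrete analogue of an integrating factor handles it.


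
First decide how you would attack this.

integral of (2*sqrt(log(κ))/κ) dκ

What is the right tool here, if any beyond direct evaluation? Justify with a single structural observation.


Diagnosis: u-substitution — the only nontrivial dependence routes through log(κ), whose derivative supplies the leftover factor up to a constant multiple — u = log(κ) flattens it.


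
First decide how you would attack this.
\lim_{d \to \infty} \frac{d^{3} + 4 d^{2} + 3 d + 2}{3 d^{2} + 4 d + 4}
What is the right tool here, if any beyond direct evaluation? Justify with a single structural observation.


Diagnosis: dominant-term comparison — at large d only the top-degree terms survive; compare the leading terms and the limit falls out. l'Hôpital's at-infinity variant applies to the expression viewed as a single quotient; the leading-term comparison is the direct route.


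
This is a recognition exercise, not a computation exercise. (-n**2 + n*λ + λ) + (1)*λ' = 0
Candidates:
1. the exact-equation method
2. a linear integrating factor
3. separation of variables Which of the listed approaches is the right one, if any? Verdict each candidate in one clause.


Verdict: a linear integrating factor — linear in the unknown with genuine forcing: multiply through by the exponential of the integrated coefficient and the left side closes into one derivative.
- the exact-equation method: no potential function has this form as its differential, as written.
- a linear integrating factor: yes, a natural case for it.
- separation of variables: no division isolates the independent variable from the unknown.


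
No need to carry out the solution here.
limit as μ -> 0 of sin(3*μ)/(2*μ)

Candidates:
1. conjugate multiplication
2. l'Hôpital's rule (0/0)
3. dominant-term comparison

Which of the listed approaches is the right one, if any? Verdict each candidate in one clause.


Method: l'Hôpital's rule (0/0) — plug in 0: top and bottom both hit zero, so differentiate each and retry. Expanding numerator and denominator to first order gives the same value — the rule automates exactly that.
- conjugate multiplication: no divergent radical difference is present for a conjugate pair to cancel.
- l'Hôpital's rule (0/0) — applies; the problem has the shape this method handles.
- dominant-term comparison — this is not a rational comparison of growth rates at infinity.


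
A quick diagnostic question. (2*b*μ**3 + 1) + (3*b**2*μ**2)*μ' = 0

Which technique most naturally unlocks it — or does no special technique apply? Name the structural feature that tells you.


Method: the exact-equation method — checking ∂/∂μ of 2*b*μ**3 + 1 against ∂/∂b of 3*b**2*μ**2: they match — the equation is exact as it stands.


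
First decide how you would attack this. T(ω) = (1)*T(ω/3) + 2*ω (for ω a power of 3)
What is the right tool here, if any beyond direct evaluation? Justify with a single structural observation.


Technique: the master substitution — the index is divided (ω/3), not shifted — substitute ω = 3^m to straighten it into a shift recurrence.


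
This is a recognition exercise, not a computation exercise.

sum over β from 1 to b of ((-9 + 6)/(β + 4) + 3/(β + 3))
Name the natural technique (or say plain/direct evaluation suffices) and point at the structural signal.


Best approach: telescoping — a difference of consecutive values of one function (3/(β + 3) at one index and the next) — telescoping by construction.


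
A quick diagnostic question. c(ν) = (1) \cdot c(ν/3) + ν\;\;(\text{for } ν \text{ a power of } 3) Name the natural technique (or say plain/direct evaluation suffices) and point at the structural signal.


Technique: the master substitution — the argument shrinks by the factor 3, so measure the index on a logarithmic scale and the recursion becomes a shift.


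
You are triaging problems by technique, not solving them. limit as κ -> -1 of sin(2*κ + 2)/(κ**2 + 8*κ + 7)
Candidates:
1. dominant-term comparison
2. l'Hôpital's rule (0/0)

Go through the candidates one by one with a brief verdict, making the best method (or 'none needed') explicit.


Technique: l'Hôpital's rule (0/0) — both numerator and denominator vanish at -1: the genuine 0/0 indeterminate that l'Hôpital exists for. The standard small-argument limits would also carry it; the rule is the systematic route.
- dominant-term comparison: no dominant power emerges to decide the limit by degree comparison.
- l'Hôpital's rule (0/0) — applicable, and directly so.


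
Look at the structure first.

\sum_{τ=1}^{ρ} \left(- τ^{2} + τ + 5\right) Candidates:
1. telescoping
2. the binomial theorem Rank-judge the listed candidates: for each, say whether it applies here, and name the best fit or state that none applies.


Diagnosis: no special technique — Faulhaber territory: sum each constant-multiple power of τ with its closed-form formula, no trick required.
- telescoping — as presented, consecutive terms share no shifted copy to cancel against — no rewrite is on display to change that.
- the binomial theorem — no binomial coefficients pair with matched powers.


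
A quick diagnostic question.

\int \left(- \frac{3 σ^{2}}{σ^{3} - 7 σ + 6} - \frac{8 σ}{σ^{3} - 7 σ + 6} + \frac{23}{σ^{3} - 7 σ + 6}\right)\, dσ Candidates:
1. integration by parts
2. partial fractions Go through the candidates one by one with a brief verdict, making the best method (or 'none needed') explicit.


Best approach: partial fractions — a proper rational integrand whose denominator splits into simpler factors — decompose into partial fractions first.
- integration by parts: the nonconstant-polynomial-times-standard-kernel pattern (an exp, sine, cosine, or logarithm partner) is absent.
- partial fractions: a fit — the right tool for this form.


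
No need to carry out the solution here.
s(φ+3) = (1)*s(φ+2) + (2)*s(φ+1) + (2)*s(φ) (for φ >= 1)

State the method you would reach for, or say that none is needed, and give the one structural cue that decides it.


Best approach: the characteristic-root method — because shifting φ leaves the equation's coefficients unchanged, exponential trials reduce it to algebra.


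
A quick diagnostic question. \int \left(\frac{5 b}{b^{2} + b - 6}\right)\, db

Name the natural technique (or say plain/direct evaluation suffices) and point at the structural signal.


Method: partial fractions — the integrand is a proper rational function and its denominator b^{2} + b - 6 factors into distinct pieces, so it splits into simple fractions.


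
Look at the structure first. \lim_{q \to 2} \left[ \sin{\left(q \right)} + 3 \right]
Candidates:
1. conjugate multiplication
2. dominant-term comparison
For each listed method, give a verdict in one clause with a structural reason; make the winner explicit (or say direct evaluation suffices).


Technique: no special technique — the function is continuous at 2; evaluation is itself the limit, no machinery required.
- conjugate multiplication — rationalization has no target — no divergent radical difference appears.
- dominant-term comparison — this limit is not decided by comparing polynomial growth at infinity.


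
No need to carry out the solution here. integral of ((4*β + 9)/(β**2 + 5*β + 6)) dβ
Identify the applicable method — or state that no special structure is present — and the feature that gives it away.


Best approach: partial fractions — the integrand is a proper rational function and its denominator β**2 + 5*β + 6 factors into distinct pieces, so it splits into simple fractions.


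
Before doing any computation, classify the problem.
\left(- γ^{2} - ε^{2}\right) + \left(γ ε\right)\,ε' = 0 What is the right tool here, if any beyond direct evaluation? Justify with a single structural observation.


Technique: the homogeneous substitution — the slope's numerator and denominator have matching total degree, so it depends only on ε/γ and the ratio substitution collapses it. A Bernoulli rewrite works here as the equation stands — the homogeneous substitution is the more immediate reading.


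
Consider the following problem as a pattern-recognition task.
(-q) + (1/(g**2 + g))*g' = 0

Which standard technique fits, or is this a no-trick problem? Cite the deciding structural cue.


Diagnosis: separation of variables — the slope splits multiplicatively: q carrying all q-dependence times g**2 + g carrying all g-dependence — separate and integrate. This doubles as a Bernoulli equation in the unknown as written; dividing and integrating works on it directly.


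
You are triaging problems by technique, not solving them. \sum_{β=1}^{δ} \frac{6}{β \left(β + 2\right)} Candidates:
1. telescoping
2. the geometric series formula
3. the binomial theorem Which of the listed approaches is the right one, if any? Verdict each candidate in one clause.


Diagnosis: telescoping — split \frac{6}{β \left(β + 2\right)} by partial fractions and the pieces are one function at shifted arguments — interior terms cancel.
- telescoping: applies; the problem has the shape this method handles.
- the geometric series formula: consecutive terms are not related by a fixed multiplier.
- the binomial theorem — there is no pair of bases whose matched powers would reassemble into a single binomial power.


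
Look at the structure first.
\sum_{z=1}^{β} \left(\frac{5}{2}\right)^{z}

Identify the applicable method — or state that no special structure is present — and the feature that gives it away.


Verdict: the geometric series formula — each term is \frac{5}{2} times the previous one, so the geometric-series formula applies directly.


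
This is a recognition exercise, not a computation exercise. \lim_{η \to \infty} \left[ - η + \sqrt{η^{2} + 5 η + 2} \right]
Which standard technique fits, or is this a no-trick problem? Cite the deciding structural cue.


Technique: conjugate multiplication — the difference \sqrt{η^{2} + 5 η + 2} - η is an ∞ − ∞ stalemate; its conjugate partner breaks the tie.


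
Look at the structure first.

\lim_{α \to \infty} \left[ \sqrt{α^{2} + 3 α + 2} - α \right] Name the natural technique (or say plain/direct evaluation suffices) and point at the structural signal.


Technique: conjugate multiplication — the ∞ − ∞ radical form is the exact trigger for the conjugate maneuver.


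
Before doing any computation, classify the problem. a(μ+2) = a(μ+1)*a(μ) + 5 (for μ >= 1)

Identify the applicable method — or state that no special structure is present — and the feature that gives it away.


Best approach: no special technique — the sequence value feeds back through itself nonlinearly — linear superposition fails, and every superposition-based closed form fails with it.


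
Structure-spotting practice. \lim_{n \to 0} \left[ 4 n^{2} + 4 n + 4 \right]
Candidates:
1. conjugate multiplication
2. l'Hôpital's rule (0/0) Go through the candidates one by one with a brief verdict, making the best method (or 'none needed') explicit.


Best approach: no special technique — nothing blocks direct substitution at 0: plug in and finish.
- conjugate multiplication: no difference of divergent radicals appears, so rationalizing has nothing to cancel.
- l'Hôpital's rule (0/0) — substituting the point gives a finite value outright — there is no indeterminate clash to repair.


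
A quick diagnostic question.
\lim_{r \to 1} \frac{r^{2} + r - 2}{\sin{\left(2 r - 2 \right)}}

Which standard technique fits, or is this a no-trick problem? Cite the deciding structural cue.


Technique: l'Hôpital's rule (0/0) — both numerator and denominator vanish at 1: the genuine 0/0 indeterminate that l'Hôpital exists for. Expanding numerator and denominator to first order gives the same value — the rule automates exactly that.


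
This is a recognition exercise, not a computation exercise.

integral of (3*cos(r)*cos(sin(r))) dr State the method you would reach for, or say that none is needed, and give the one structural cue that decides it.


Verdict: u-substitution — a chain-rule shadow: 3*cos(r) alongside a function of sin(r) means u = sin(r) unwinds the composition in one step.


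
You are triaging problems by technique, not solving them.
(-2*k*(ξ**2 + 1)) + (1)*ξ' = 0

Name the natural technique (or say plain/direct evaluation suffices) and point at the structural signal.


Method: separation of variables — all dependence on the two variables factors apart, the defining separable shape.


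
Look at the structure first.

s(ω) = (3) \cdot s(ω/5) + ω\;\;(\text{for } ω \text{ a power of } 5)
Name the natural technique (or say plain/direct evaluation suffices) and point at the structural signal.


Diagnosis: the master substitution — the argument shrinks by the factor 5, so measure the index on a logarithmic scale and the recursion becomes a shift.


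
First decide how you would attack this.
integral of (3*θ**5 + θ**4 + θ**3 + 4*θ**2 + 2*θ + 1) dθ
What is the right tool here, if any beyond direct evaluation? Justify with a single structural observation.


Technique: no special technique — every term is a constant multiple of a power of θ; term-wise power-rule integration needs no preliminary transformation.


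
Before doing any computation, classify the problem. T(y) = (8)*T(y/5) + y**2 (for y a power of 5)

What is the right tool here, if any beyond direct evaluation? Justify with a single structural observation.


Verdict: the master substitution — the argument contracts 5-fold per step: reindex y exponentially and solve the linear recurrence in the new index.


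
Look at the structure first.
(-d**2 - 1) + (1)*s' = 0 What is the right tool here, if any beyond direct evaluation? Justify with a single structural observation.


Verdict: no special technique — solved for the derivative, no s appears — this is antidifferentiation in d wearing ODE clothing.


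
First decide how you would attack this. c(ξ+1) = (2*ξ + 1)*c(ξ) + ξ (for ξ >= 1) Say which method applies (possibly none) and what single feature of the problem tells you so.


Verdict: a summation factor — first-order linear but the coefficient 2*ξ + 1 moves with the index — divide by the cumulative product and telescope.


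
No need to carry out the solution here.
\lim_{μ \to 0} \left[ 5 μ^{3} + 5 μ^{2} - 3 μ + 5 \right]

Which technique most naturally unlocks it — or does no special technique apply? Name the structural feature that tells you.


Verdict: no special technique — no zero denominators, no indeterminate clash at 0 — substitute and read off the value.


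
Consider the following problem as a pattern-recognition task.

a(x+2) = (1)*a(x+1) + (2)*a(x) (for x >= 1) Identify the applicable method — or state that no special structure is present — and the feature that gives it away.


Verdict: the characteristic-root method — fixed numeric weights on consecutive terms and no forcing term added: the root method in its home territory.


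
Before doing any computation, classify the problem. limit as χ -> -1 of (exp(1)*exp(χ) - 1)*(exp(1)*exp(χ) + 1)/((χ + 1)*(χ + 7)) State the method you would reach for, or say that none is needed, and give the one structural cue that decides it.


Diagnosis: l'Hôpital's rule (0/0) — substituting -1 gives 0 over 0; differentiate top and bottom once and re-evaluate. One could equally expand both pieces locally and compare leading terms; the rule does that in one stroke.


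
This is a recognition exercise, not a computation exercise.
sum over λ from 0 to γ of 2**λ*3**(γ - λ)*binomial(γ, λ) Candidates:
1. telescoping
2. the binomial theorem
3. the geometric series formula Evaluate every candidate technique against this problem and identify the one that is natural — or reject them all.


Best approach: the binomial theorem — the binomial coefficients weight matched powers of 2 and 3, which is exactly the expansion of a binomial power.
- telescoping: computed from the summand as displayed, the partial sums build up without the pairwise collapse telescoping exploits.
- the binomial theorem — applicable, and directly so.
- the geometric series formula: the term-to-term ratio drifts with the index — the one thing the geometric formula cannot absorb.


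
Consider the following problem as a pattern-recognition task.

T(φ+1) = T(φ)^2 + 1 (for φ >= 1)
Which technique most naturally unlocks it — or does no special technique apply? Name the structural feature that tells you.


Best approach: no special technique — the new term depends nonlinearly on the old ones, which disqualifies every superposition-based technique.


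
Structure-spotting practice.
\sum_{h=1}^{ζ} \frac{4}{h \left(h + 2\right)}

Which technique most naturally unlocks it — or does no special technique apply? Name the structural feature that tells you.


Diagnosis: telescoping — split \frac{4}{h \left(h + 2\right)} by partial fractions and the pieces are one function at shifted arguments — interior terms cancel.


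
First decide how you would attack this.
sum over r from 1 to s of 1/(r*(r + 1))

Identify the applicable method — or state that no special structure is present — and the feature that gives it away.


Diagnosis: telescoping — poles of 1/(r*(r + 1)) differ by an integer, the telltale of a telescoping partial-fraction sum.


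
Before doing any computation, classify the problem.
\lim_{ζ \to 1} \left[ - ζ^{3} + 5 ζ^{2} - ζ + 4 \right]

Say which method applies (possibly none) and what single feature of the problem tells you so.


Diagnosis: no special technique — the function is continuous at 1; evaluation is itself the limit, no machinery required.


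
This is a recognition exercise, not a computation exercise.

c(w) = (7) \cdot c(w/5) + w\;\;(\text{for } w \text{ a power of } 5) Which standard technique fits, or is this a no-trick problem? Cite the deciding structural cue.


Method: the master substitution — the argument shrinks by the factor 5, so measure the index on a logarithmic scale and the recursion becomes a shift.


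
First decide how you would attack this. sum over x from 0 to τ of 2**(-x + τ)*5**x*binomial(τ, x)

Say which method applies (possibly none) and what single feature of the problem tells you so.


Best approach: the binomial theorem — the summand is term x of a binomial expansion in 5 and 2; the whole sum is a single power.


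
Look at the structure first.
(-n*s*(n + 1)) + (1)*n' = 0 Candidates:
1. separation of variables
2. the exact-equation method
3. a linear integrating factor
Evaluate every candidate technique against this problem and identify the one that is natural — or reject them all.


Diagnosis: separation of variables — separating collects all n-dependence with the derivative and leaves all s-dependence opposite: variables separate. A Bernoulli substitution applies to this equation as given; separation takes the same equation in its displayed form.
- separation of variables — applicable, and directly so.
- the exact-equation method: the mixed-partials test fails on this split — it is not an exact differential as presented.
- a linear integrating factor: a nonlinear term in the unknown puts this outside the integrating-factor template.


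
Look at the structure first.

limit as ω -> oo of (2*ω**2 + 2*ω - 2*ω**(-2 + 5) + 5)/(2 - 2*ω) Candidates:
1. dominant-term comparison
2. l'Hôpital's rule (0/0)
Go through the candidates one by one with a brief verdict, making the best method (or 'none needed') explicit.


Technique: dominant-term comparison — divide through by the highest power of ω; every lower-order term dies and the dominant terms decide the limit.
- dominant-term comparison: yes — fits the structure here.
- l'Hôpital's rule (0/0): as a single quotient the expression runs to ∞/∞ at the limit point — an at-infinity form of the rule would apply, though the leading-growth comparison is the direct reading.


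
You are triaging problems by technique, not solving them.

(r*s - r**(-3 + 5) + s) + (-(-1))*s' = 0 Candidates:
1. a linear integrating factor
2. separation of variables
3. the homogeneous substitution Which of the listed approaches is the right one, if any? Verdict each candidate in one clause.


Technique: a linear integrating factor — the unknown enters only to the first power against a nonzero forcing term — the integrating-factor template applies directly.
- a linear integrating factor — applicable, and directly so.
- separation of variables — the two dependences do not factor apart.
- the homogeneous substitution: the ratio substitution does not collapse this equation.


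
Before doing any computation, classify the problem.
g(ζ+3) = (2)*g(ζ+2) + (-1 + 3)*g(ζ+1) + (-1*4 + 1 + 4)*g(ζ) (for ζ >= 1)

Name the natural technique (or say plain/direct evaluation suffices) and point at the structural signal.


Diagnosis: the characteristic-root method — because shifting ζ leaves the equation's coefficients unchanged, exponential trials reduce it to algebra.


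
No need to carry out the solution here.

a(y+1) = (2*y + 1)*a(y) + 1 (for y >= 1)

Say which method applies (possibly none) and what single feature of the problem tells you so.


Best approach: a summation factor — an index-dependent multiplier 2*y + 1 rules out characteristic roots; a summation factor converts it to a pure difference.


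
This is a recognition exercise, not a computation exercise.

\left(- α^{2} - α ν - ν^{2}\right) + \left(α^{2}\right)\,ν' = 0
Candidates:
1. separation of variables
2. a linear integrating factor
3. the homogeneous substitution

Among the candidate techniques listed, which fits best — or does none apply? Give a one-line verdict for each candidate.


Technique: the homogeneous substitution — solved for the derivative, the right side is unchanged under scaling α and ν together — it depends only on the ratio ν/α, so substitute a single ratio variable.
- separation of variables: the two dependences are entangled, not a clean product of one-variable pieces.
- a linear integrating factor: the unknown enters nonlinearly (through a power, a denominator, or a transcendental function), which the linear integrating-factor recipe cannot absorb as-is — any repair would come from a preliminary substitution, not the factor.
- the homogeneous substitution — applicable, and directly so.


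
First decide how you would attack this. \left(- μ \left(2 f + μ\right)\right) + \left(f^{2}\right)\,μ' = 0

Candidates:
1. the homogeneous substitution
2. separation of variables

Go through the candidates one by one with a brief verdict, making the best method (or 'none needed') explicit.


Best approach: the homogeneous substitution — the slope is degree-zero homogeneous: the ratio substitution v = μ/f collapses it. This doubles as a Bernoulli equation in the unknown as written; the homogeneous route needs no setup at all.
- the homogeneous substitution — applies; the problem has the shape this method handles.
- separation of variables: the two dependences do not factor apart.


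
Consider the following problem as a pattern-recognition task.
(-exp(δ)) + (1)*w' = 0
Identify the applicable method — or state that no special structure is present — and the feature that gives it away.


Verdict: no special technique — solved for the derivative, w never appears on the right — this is a direct integration in δ, not a differential-equations problem at heart.


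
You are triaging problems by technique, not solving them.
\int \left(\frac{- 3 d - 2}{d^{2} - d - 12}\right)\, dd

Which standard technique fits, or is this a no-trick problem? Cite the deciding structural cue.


Verdict: partial fractions — break d^{2} - d - 12 into its roots and the integral splits into logarithm-sized bites.


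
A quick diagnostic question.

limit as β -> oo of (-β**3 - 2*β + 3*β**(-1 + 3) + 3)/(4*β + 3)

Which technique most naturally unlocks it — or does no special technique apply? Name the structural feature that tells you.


Verdict: dominant-term comparison — at large β only the top-degree terms survive; compare the leading terms and the limit falls out. Differentiating the expression as a single quotient would eventually settle it as well; matching dominant growth settles it immediately.


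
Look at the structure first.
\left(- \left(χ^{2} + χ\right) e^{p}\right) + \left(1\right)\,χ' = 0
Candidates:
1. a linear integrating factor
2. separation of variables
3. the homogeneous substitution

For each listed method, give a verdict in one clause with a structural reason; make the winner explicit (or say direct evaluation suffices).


Best approach: separation of variables — solved for the derivative, the right side splits multiplicatively into a function of each variable alone — divide and integrate each side. Rearranged, this also fits the Bernoulli template directly; separation reads the product structure as given.
- a linear integrating factor — the unknown enters nonlinearly (through a power, a denominator, or a transcendental function), which the linear integrating-factor recipe cannot absorb as-is — any repair would come from a preliminary substitution, not the factor.
- separation of variables: applies; the problem has the shape this method handles.
- the homogeneous substitution: rescaling both variables together changes the slope, so no ratio substitution collapses it.
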